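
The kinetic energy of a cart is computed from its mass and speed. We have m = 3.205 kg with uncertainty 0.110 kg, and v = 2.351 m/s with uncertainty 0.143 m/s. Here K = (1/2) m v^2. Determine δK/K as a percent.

12.6%

For a monomial K ∝ m, v^2, fractional errors add in quadrature:
  (1·δm/m)² = (1×0.0343)² = 0.00118;  (2·δv/v)² = (2×0.0608)² = 0.0148
δK/K = √(0.0160) = 0.126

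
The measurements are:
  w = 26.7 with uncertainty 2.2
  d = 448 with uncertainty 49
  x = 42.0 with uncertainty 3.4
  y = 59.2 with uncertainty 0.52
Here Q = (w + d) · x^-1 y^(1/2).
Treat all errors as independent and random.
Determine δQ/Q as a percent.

13.1%

Let u = w + d = 475. δu = √(δw² + δd²) = √(4.84 + 2400) = 49.0, so δu/u = 0.103.
Q is then a monomial in u, x, y:
δQ/Q = √((δu/u)² + (-1·δx/x)² + (½·δy/y)²) = √(0.0107 + 0.00655 + 1.93e-05) = 0.131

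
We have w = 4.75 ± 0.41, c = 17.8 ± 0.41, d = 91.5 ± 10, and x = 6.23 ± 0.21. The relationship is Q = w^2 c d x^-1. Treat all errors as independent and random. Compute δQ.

Q is a product of powers, so relative uncertainties combine in quadrature:
  (2·δw/w)² = (2×0.0863)² = 0.0298;  (1·δc/c)² = (1×0.0230)² = 0.000531;  (1·δd/d)² = (1×0.109)² = 0.0119;  (-1·δx/x)² = (-1×0.0337)² = 0.00114
δQ/Q = √(0.0434) = 0.208
Q = 5900, so δQ = 0.208 × 5900 = 1230.

1230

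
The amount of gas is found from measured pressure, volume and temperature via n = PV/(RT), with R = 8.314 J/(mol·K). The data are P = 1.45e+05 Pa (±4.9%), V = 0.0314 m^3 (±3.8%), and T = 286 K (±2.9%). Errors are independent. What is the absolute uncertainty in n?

0.131 mol

Since n is a product/quotient, work with relative uncertainties:
  (1·δP/P)² = (1×0.0490)² = 0.00240;  (1·δV/V)² = (1×0.0380)² = 0.00144;  (-1·δT/T)² = (-1×0.0290)² = 0.000841
δn/n = √(0.00469) = 0.0685
n = 1.91 mol, so δn = 0.0685 × 1.91 = 0.131 mol.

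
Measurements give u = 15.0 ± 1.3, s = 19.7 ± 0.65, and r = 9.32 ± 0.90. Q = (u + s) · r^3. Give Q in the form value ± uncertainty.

Let w = u + s = 34.7. δw = √(δu² + δs²) = √(1.69 + 0.423) = 1.45, so δw/w = 0.0419.
Q is then a monomial in w, r:
δQ/Q = √((δw/w)² + (3·δr/r)²) = √(0.00175 + 0.0839) = 0.293
Q = 28100, so δQ = 0.293 × 28100 = 8220.

28100 ± 8220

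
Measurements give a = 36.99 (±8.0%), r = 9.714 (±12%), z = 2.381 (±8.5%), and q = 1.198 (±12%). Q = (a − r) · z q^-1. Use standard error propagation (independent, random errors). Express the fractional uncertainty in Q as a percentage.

18.8%

Let u = a − r = 27.28. δu = √(δa² + δr²) = √(8.76 + 1.36) = 3.18, so δu/u = 0.117.
Q is then a monomial in u, z, q:
δQ/Q = √((δu/u)² + (1·δz/z)² + (-1·δq/q)²) = √(0.0136 + 0.00723 + 0.0144) = 0.188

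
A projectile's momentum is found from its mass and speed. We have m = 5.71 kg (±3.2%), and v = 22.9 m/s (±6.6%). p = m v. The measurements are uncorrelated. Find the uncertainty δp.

For a monomial p ∝ m, v, fractional errors add in quadrature:
  (1·δm/m)² = (1×0.0320)² = 0.00102;  (1·δv/v)² = (1×0.0660)² = 0.00436
δp/p = √(0.00538) = 0.0733
p = 131 kg·m/s, so δp = 0.0733 × 131 = 9.59 kg·m/s.

9.59 kg·m/s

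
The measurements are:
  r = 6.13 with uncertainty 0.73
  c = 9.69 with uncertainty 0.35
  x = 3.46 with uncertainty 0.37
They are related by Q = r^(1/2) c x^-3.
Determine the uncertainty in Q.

Each factor contributes (exponent × relative error)² to (δQ/Q)²:
  (½·δr/r)² = (0.5×0.119)² = 0.00355;  (1·δc/c)² = (1×0.0361)² = 0.00130;  (-3·δx/x)² = (-3×0.107)² = 0.103
δQ/Q = √(0.108) = 0.328
Q = 0.579, so δQ = 0.328 × 0.579 = 0.190.

0.190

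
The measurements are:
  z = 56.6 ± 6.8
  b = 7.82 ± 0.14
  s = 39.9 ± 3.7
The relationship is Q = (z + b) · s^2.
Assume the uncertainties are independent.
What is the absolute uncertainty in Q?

21900

Let u = z + b = 64.4. δu = √(δz² + δb²) = √(46.2 + 0.0196) = 6.80, so δu/u = 0.106.
Q is then a monomial in u, s:
δQ/Q = √((δu/u)² + (2·δs/s)²) = √(0.0111 + 0.0344) = 0.213
Q = 1.03e+05, so δQ = 0.213 × 1.03e+05 = 21900.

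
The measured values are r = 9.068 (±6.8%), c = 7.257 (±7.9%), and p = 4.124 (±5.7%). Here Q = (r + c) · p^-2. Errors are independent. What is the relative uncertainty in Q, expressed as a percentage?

12.5%

Let u = r + c = 16.32. δu = √(δr² + δc²) = √(0.380 + 0.329) = 0.842, so δu/u = 0.0516.
Q is then a monomial in u, p:
δQ/Q = √((δu/u)² + (-2·δp/p)²) = √(0.00266 + 0.0130) = 0.125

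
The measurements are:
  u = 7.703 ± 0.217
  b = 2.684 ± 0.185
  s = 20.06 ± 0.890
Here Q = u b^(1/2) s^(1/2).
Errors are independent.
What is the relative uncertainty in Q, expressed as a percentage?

Since Q is a product/quotient, work with relative uncertainties:
  (1·δu/u)² = (1×0.0282)² = 0.000794;  (½·δb/b)² = (0.5×0.0689)² = 0.00119;  (½·δs/s)² = (0.5×0.0444)² = 0.000492
δQ/Q = √(0.00247) = 0.0497

4.97%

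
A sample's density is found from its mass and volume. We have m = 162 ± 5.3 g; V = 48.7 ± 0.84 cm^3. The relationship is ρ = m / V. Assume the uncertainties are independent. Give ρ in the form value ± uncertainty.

Since ρ is a product/quotient, work with relative uncertainties:
  (1·δm/m)² = (1×0.0327)² = 0.00107;  (-1·δV/V)² = (-1×0.0172)² = 0.000298
δρ/ρ = √(0.00137) = 0.0370
ρ = 3.33 g/cm^3, so δρ = 0.0370 × 3.33 = 0.123 g/cm^3.

3.33 ± 0.123 g/cm^3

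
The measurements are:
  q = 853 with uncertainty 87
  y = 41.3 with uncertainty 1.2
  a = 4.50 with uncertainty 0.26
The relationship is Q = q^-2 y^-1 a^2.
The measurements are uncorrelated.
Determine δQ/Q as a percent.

23.6%

Since Q is a product/quotient, work with relative uncertainties:
  (-2·δq/q)² = (-2×0.102)² = 0.0416;  (-1·δy/y)² = (-1×0.0291)² = 0.000844;  (2·δa/a)² = (2×0.0578)² = 0.0134
δQ/Q = √(0.0558) = 0.236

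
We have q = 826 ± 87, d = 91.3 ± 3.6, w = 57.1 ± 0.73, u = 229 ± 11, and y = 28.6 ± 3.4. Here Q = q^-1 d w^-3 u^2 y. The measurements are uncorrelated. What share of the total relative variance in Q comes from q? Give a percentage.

(δQ/Q)² = (-1·δq/q)² + (1·δd/d)² + (-3·δw/w)² + (2·δu/u)² + (1·δy/y)²
  q term: (-1×0.105)² = 0.0111
  d term: (1×0.0394)² = 0.00155
  w term: (-3×0.0128)² = 0.00147
  u term: (2×0.0480)² = 0.00923
  y term: (1×0.119)² = 0.0141
Total = 0.0375. Share from q = 0.0111/0.0375 = 0.296.

29.6%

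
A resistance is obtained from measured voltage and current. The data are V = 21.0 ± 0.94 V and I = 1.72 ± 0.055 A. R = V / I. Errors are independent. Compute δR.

Since R is a product/quotient, work with relative uncertainties:
  (1·δV/V)² = (1×0.0448)² = 0.00200;  (-1·δI/I)² = (-1×0.0320)² = 0.00102
δR/R = √(0.00303) = 0.0550
R = 12.2 Ω, so δR = 0.0550 × 12.2 = 0.672 Ω.

0.672 Ω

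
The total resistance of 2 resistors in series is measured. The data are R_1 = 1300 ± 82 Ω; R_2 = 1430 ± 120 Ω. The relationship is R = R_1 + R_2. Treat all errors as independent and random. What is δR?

145 Ω

Each term contributes (cᵢ δxᵢ)² to (δR)²:
  (δR_1)² = 6720;  (δR_2)² = 14400
δR = √(21100) = 145 Ω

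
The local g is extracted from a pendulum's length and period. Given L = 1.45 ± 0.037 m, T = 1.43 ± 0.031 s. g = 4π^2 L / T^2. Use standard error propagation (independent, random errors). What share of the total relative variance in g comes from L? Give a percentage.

(δg/g)² = (1·δL/L)² + (-2·δT/T)²
  L term: (1×0.0255)² = 0.000651
  T term: (-2×0.0217)² = 0.00188
Total = 0.00253. Share from L = 0.000651/0.00253 = 0.257.

25.7%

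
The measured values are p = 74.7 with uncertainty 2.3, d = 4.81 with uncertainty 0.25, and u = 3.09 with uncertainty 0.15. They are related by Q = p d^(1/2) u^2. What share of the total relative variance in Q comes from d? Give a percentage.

6.11%

(δQ/Q)² = (1·δp/p)² + (½·δd/d)² + (2·δu/u)²
  p term: (1×0.0308)² = 0.000948
  d term: (0.5×0.0520)² = 0.000675
  u term: (2×0.0485)² = 0.00943
Total = 0.0110. Share from d = 0.000675/0.0110 = 0.0611.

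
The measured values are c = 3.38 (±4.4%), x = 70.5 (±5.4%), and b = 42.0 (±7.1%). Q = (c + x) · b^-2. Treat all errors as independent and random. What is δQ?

Let u = c + x = 73.9. δu = √(δc² + δx²) = √(0.0221 + 14.5) = 3.81, so δu/u = 0.0516.
Q is then a monomial in u, b:
δQ/Q = √((δu/u)² + (-2·δb/b)²) = √(0.00266 + 0.0202) = 0.151
Q = 0.0419, so δQ = 0.151 × 0.0419 = 0.00633.

0.00633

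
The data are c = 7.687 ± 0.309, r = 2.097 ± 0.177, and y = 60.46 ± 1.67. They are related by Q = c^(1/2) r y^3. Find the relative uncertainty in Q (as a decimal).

Products/powers → add relative errors in quadrature, weighted by exponent:
  (½·δc/c)² = (0.5×0.0402)² = 0.000404;  (1·δr/r)² = (1×0.0844)² = 0.00712;  (3·δy/y)² = (3×0.0276)² = 0.00687
δQ/Q = √(0.0144) = 0.120

0.120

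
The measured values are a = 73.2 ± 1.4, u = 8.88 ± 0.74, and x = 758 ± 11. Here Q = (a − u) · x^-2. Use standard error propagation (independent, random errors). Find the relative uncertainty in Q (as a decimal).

Let w = a − u = 64.3. δw = √(δa² + δu²) = √(1.96 + 0.548) = 1.58, so δw/w = 0.0246.
Q is then a monomial in w, x:
δQ/Q = √((δw/w)² + (-2·δx/x)²) = √(0.000606 + 0.000842) = 0.0381

0.0381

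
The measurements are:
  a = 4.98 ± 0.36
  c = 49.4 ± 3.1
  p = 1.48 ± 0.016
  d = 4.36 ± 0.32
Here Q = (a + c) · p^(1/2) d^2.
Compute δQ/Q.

Let u = a + c = 54.4. δu = √(δa² + δc²) = √(0.130 + 9.61) = 3.12, so δu/u = 0.0574.
Q is then a monomial in u, p, d:
δQ/Q = √((δu/u)² + (½·δp/p)² + (2·δd/d)²) = √(0.00329 + 2.92e-05 + 0.0215) = 0.158

0.158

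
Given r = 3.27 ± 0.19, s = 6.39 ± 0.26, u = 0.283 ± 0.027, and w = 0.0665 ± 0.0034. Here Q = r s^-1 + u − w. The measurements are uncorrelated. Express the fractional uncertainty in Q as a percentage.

6.23%

Let p = r·s^-1 = 0.512. δp/p = √((1·δr/r)² + (-1·δs/s)²) = √(0.00338 + 0.00166) = 0.0709, so δp = 0.0363.
Q = p + u − w: δQ = √(δp² + δu² + δw²) = √(0.00132 + 0.000729 + 1.16e-05) = 0.0454
Q = 0.728, so δQ/Q = 0.0454/0.728 = 0.0623.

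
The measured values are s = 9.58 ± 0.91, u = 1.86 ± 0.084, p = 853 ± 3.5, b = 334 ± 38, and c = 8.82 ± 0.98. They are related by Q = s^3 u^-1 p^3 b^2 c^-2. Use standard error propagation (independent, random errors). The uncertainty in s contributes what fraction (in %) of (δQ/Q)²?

44.0%

(δQ/Q)² = (3·δs/s)² + (-1·δu/u)² + (3·δp/p)² + (2·δb/b)² + (-2·δc/c)²
  s term: (3×0.0950)² = 0.0812
  u term: (-1×0.0452)² = 0.00204
  p term: (3×0.00410)² = 0.000152
  b term: (2×0.114)² = 0.0518
  c term: (-2×0.111)² = 0.0494
Total = 0.185. Share from s = 0.0812/0.185 = 0.440.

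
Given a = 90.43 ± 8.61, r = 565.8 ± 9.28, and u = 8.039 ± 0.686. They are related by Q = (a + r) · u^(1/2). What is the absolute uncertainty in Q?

87.1

Let w = a + r = 656.2. δw = √(δa² + δr²) = √(74.1 + 86.1) = 12.7, so δw/w = 0.0193.
Q is then a monomial in w, u:
δQ/Q = √((δw/w)² + (½·δu/u)²) = √(0.000372 + 0.00182) = 0.0468
Q = 1861, so δQ = 0.0468 × 1861 = 87.1.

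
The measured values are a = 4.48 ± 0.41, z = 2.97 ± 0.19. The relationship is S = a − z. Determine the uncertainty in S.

0.452

For a sum/difference, combine absolute errors in quadrature:
  (δa)² = 0.168;  (δz)² = 0.0361
δS = √(0.204) = 0.452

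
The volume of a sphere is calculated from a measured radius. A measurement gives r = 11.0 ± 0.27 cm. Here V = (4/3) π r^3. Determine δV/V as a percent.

For a monomial V ∝ r^3, fractional errors add in quadrature:
  (3·δr/r)² = (3×0.0245)² = 0.00542
δV/V = √(0.00542) = 0.0736

7.36%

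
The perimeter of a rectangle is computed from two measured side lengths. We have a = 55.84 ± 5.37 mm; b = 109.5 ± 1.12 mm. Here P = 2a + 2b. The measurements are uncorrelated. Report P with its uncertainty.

330.7 ± 11.0 mm

Absolute uncertainties add in quadrature for a linear combination:
  (2·δa)² = 115;  (2·δb)² = 5.02
δP = √(120) = 11.0 mm
P = 330.7 mm.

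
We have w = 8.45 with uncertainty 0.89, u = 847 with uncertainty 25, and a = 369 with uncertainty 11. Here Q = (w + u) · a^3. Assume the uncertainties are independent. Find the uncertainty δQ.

Let h = w + u = 855. δh = √(δw² + δu²) = √(0.792 + 625) = 25.0, so δh/h = 0.0292.
Q is then a monomial in h, a:
δQ/Q = √((δh/h)² + (3·δa/a)²) = √(0.000855 + 0.00800) = 0.0941
Q = 4.3e+10, so δQ = 0.0941 × 4.3e+10 = 4.04e+09.

4.04e+09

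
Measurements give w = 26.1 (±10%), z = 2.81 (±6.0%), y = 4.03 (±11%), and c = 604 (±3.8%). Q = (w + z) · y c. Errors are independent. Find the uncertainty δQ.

10400

Let u = w + z = 28.9. δu = √(δw² + δz²) = √(6.81 + 0.0284) = 2.62, so δu/u = 0.0905.
Q is then a monomial in u, y, c:
δQ/Q = √((δu/u)² + (1·δy/y)² + (1·δc/c)²) = √(0.00818 + 0.0121 + 0.00144) = 0.147
Q = 70400, so δQ = 0.147 × 70400 = 10400.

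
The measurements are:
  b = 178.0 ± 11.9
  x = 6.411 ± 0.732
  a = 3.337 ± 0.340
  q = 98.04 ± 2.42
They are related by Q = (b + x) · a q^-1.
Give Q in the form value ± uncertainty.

6.277 ± 0.773

Let u = b + x = 184.4. δu = √(δb² + δx²) = √(142 + 0.536) = 11.9, so δu/u = 0.0647.
Q is then a monomial in u, a, q:
δQ/Q = √((δu/u)² + (1·δa/a)² + (-1·δq/q)²) = √(0.00418 + 0.0104 + 0.000609) = 0.123
Q = 6.277, so δQ = 0.123 × 6.277 = 0.773.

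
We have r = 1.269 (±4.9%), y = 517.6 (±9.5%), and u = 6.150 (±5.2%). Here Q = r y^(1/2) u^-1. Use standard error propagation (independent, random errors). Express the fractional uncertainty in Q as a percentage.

Since Q is a product/quotient, work with relative uncertainties:
  (1·δr/r)² = (1×0.0490)² = 0.00240;  (½·δy/y)² = (0.5×0.0950)² = 0.00226;  (-1·δu/u)² = (-1×0.0520)² = 0.00270
δQ/Q = √(0.00736) = 0.0858

8.58%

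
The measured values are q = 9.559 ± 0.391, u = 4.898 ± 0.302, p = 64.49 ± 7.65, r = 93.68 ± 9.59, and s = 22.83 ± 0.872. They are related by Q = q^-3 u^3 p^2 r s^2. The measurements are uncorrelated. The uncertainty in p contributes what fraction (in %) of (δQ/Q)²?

46.2%

(δQ/Q)² = (-3·δq/q)² + (3·δu/u)² + (2·δp/p)² + (1·δr/r)² + (2·δs/s)²
  q term: (-3×0.0409)² = 0.0151
  u term: (3×0.0617)² = 0.0342
  p term: (2×0.119)² = 0.0563
  r term: (1×0.102)² = 0.0105
  s term: (2×0.0382)² = 0.00584
Total = 0.122. Share from p = 0.0563/0.122 = 0.462.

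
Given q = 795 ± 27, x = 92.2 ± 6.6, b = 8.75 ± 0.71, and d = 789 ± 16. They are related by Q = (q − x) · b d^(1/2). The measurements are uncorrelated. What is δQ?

15700

Let u = q − x = 703. δu = √(δq² + δx²) = √(729 + 43.6) = 27.8, so δu/u = 0.0395.
Q is then a monomial in u, b, d:
δQ/Q = √((δu/u)² + (1·δb/b)² + (½·δd/d)²) = √(0.00156 + 0.00658 + 0.000103) = 0.0908
Q = 1.73e+05, so δQ = 0.0908 × 1.73e+05 = 15700.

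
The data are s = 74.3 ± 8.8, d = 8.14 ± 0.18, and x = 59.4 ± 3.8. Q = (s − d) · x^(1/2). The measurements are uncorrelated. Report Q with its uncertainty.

Let u = s − d = 66.2. δu = √(δs² + δd²) = √(77.4 + 0.0324) = 8.80, so δu/u = 0.133.
Q is then a monomial in u, x:
δQ/Q = √((δu/u)² + (½·δx/x)²) = √(0.0177 + 0.00102) = 0.137
Q = 510, so δQ = 0.137 × 510 = 69.8.

510 ± 69.8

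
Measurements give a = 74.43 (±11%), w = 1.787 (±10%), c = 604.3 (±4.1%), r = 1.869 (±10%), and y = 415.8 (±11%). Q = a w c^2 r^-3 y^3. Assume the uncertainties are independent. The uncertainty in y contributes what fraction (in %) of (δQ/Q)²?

47.8%

(δQ/Q)² = (1·δa/a)² + (1·δw/w)² + (2·δc/c)² + (-3·δr/r)² + (3·δy/y)²
  a term: (1×0.110)² = 0.0121
  w term: (1×0.100)² = 0.0100
  c term: (2×0.0410)² = 0.00672
  r term: (-3×0.100)² = 0.0900
  y term: (3×0.110)² = 0.109
Total = 0.228. Share from y = 0.109/0.228 = 0.478.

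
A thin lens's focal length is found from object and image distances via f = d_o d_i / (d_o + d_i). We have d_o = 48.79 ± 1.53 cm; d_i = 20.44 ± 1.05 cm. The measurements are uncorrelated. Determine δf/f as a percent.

∂f/∂d_o = (d_i/(d_o+d_i))² = 0.0872;  ∂f/∂d_i = (d_o/(d_o+d_i))² = 0.497
δf = √((∂f/∂d_o · δd_o)² + (∂f/∂d_i · δd_i)²) = √(0.0178 + 0.272) = 0.538 cm
f = 14.41 cm, so δf/f = 0.538/14.41 = 0.0374.

3.74%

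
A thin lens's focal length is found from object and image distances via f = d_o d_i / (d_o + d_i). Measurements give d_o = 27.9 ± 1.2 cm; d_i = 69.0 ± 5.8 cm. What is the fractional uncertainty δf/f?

0.0390

∂f/∂d_o = (d_i/(d_o+d_i))² = 0.507;  ∂f/∂d_i = (d_o/(d_o+d_i))² = 0.0829
δf = √((∂f/∂d_o · δd_o)² + (∂f/∂d_i · δd_i)²) = √(0.370 + 0.231) = 0.776 cm
f = 19.9 cm, so δf/f = 0.776/19.9 = 0.0390.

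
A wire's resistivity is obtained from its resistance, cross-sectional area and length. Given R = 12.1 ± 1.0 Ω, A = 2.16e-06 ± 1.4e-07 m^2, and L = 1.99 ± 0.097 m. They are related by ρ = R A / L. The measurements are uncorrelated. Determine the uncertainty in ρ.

Since ρ is a product/quotient, work with relative uncertainties:
  (1·δR/R)² = (1×0.0826)² = 0.00683;  (1·δA/A)² = (1×0.0648)² = 0.00420;  (-1·δL/L)² = (-1×0.0487)² = 0.00238
δρ/ρ = √(0.0134) = 0.116
ρ = 1.31e-05 Ω·m, so δρ = 0.116 × 1.31e-05 = 1.52e-06 Ω·m.

1.52e-06 Ω·m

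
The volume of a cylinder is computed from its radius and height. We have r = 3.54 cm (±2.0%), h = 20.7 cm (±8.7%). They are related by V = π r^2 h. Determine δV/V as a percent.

V is a product of powers, so relative uncertainties combine in quadrature:
  (2·δr/r)² = (2×0.0200)² = 0.00160;  (1·δh/h)² = (1×0.0870)² = 0.00757
δV/V = √(0.00917) = 0.0958

9.58%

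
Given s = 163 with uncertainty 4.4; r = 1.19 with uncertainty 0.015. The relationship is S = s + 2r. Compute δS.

Each term contributes (cᵢ δxᵢ)² to (δS)²:
  (δs)² = 19.4;  (2·δr)² = 0.000900
δS = √(19.4) = 4.40

4.40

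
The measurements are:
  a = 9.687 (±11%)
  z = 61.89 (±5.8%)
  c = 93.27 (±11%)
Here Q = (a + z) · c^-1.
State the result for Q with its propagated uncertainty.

Let u = a + z = 71.58. δu = √(δa² + δz²) = √(1.14 + 12.9) = 3.74, so δu/u = 0.0523.
Q is then a monomial in u, c:
δQ/Q = √((δu/u)² + (-1·δc/c)²) = √(0.00274 + 0.0121) = 0.122
Q = 0.7674, so δQ = 0.122 × 0.7674 = 0.0935.

0.7674 ± 0.0935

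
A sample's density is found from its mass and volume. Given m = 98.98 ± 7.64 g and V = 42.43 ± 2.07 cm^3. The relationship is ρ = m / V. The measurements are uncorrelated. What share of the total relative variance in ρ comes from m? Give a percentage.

71.5%

(δρ/ρ)² = (1·δm/m)² + (-1·δV/V)²
  m term: (1×0.0772)² = 0.00596
  V term: (-1×0.0488)² = 0.00238
Total = 0.00834. Share from m = 0.00596/0.00834 = 0.715.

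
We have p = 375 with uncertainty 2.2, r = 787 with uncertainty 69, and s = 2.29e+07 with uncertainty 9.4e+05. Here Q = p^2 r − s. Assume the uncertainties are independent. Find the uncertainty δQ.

9.83e+06

Let w = p^2·r = 1.11e+08. δw/w = √((2·δp/p)² + (1·δr/r)²) = √(0.000138 + 0.00769) = 0.0885, so δw = 9.79e+06.
Q = w − s: δQ = √(δw² + δs²) = √(9.58e+13 + 8.84e+11) = 9.83e+06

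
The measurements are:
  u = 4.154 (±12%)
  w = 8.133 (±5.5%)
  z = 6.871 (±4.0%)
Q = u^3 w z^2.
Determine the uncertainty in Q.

10300

Products/powers → add relative errors in quadrature, weighted by exponent:
  (3·δu/u)² = (3×0.120)² = 0.130;  (1·δw/w)² = (1×0.0550)² = 0.00302;  (2·δz/z)² = (2×0.0400)² = 0.00640
δQ/Q = √(0.139) = 0.373
Q = 27520, so δQ = 0.373 × 27520 = 10300.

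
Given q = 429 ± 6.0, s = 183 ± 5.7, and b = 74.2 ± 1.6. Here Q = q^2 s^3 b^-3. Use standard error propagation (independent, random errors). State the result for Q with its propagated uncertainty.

Products/powers → add relative errors in quadrature, weighted by exponent:
  (2·δq/q)² = (2×0.0140)² = 0.000782;  (3·δs/s)² = (3×0.0311)² = 0.00873;  (-3·δb/b)² = (-3×0.0216)² = 0.00418
δQ/Q = √(0.0137) = 0.117
Q = 2.76e+06, so δQ = 0.117 × 2.76e+06 = 3.23e+05.

(2.76 ± 0.323) × 10^6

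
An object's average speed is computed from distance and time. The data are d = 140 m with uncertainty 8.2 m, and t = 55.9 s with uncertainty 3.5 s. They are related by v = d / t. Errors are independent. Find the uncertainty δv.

0.215 m/s

v is a product of powers, so relative uncertainties combine in quadrature:
  (1·δd/d)² = (1×0.0586)² = 0.00343;  (-1·δt/t)² = (-1×0.0626)² = 0.00392
δv/v = √(0.00735) = 0.0857
v = 2.50 m/s, so δv = 0.0857 × 2.50 = 0.215 m/s.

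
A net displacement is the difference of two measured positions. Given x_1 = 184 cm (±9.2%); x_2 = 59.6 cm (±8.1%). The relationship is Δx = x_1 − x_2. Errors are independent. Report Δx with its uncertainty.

124 ± 17.6 cm

Δx is a linear combination, so absolute uncertainties add in quadrature:
  (δx_1)² = 287;  (δx_2)² = 23.3
δΔx = √(310) = 17.6 cm
Δx = 124 cm.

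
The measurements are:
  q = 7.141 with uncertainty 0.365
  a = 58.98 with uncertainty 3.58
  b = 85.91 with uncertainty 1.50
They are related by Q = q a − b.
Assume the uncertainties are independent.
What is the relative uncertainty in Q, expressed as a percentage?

Let p = q·a = 421.2. δp/p = √((1·δq/q)² + (1·δa/a)²) = √(0.00261 + 0.00368) = 0.0794, so δp = 33.4.
Q = p − b: δQ = √(δp² + δb²) = √(1120 + 2.25) = 33.5
Q = 335.3, so δQ/Q = 33.5/335.3 = 0.0998.

9.98%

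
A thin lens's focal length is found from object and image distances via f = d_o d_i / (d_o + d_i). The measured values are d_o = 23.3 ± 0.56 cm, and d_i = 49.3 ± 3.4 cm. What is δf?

∂f/∂d_o = (d_i/(d_o+d_i))² = 0.461;  ∂f/∂d_i = (d_o/(d_o+d_i))² = 0.103
δf = √((∂f/∂d_o · δd_o)² + (∂f/∂d_i · δd_i)²) = √(0.0667 + 0.123) = 0.435 cm

0.435 cm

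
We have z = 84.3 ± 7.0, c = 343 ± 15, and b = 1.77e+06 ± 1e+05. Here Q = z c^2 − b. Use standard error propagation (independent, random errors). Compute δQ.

Let p = z·c^2 = 9.92e+06. δp/p = √((1·δz/z)² + (2·δc/c)²) = √(0.00690 + 0.00765) = 0.121, so δp = 1.2e+06.
Q = p − b: δQ = √(δp² + δb²) = √(1.43e+12 + 1e+10) = 1.2e+06

1.2e+06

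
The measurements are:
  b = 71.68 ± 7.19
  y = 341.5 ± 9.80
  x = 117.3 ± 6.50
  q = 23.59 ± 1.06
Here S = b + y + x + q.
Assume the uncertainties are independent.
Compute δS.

13.8

Each term contributes (cᵢ δxᵢ)² to (δS)²:
  (δb)² = 51.7;  (δy)² = 96.0;  (δx)² = 42.2;  (δq)² = 1.12
δS = √(191) = 13.8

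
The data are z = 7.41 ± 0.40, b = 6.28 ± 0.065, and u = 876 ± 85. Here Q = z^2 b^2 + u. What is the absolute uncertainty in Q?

Let p = z^2·b^2 = 2170. δp/p = √((2·δz/z)² + (2·δb/b)²) = √(0.0117 + 0.000429) = 0.110, so δp = 238.
Q = p + u: δQ = √(δp² + δu²) = √(56700 + 7220) = 253

253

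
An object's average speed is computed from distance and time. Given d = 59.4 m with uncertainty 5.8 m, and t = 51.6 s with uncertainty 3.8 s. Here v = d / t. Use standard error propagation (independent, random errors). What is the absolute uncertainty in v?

0.141 m/s

For a monomial v ∝ d, t^-1, fractional errors add in quadrature:
  (1·δd/d)² = (1×0.0976)² = 0.00953;  (-1·δt/t)² = (-1×0.0736)² = 0.00542
δv/v = √(0.0150) = 0.122
v = 1.15 m/s, so δv = 0.122 × 1.15 = 0.141 m/s.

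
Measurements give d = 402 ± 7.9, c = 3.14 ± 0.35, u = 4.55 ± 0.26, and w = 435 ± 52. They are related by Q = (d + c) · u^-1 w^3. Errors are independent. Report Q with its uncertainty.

Let h = d + c = 405. δh = √(δd² + δc²) = √(62.4 + 0.122) = 7.91, so δh/h = 0.0195.
Q is then a monomial in h, u, w:
δQ/Q = √((δh/h)² + (-1·δu/u)² + (3·δw/w)²) = √(0.000381 + 0.00327 + 0.129) = 0.364
Q = 7.33e+09, so δQ = 0.364 × 7.33e+09 = 2.67e+09.

(7.33 ± 2.67) × 10^9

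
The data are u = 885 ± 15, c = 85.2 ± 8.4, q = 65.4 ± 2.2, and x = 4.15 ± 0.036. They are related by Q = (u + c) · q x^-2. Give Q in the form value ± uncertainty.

Let w = u + c = 970. δw = √(δu² + δc²) = √(225 + 70.6) = 17.2, so δw/w = 0.0177.
Q is then a monomial in w, q, x:
δQ/Q = √((δw/w)² + (1·δq/q)² + (-2·δx/x)²) = √(0.000314 + 0.00113 + 0.000301) = 0.0418
Q = 3680, so δQ = 0.0418 × 3680 = 154.

3680 ± 154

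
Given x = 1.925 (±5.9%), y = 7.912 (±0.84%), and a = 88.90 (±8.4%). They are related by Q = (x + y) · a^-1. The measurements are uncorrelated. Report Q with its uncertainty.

0.1107 ± 0.00941

Let u = x + y = 9.837. δu = √(δx² + δy²) = √(0.0129 + 0.00442) = 0.132, so δu/u = 0.0134.
Q is then a monomial in u, a:
δQ/Q = √((δu/u)² + (-1·δa/a)²) = √(0.000179 + 0.00706) = 0.0851
Q = 0.1107, so δQ = 0.0851 × 0.1107 = 0.00941.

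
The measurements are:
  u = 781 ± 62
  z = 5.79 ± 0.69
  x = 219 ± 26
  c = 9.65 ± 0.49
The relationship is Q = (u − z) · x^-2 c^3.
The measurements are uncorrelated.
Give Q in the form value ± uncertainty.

Let w = u − z = 775. δw = √(δu² + δz²) = √(3840 + 0.476) = 62.0, so δw/w = 0.0800.
Q is then a monomial in w, x, c:
δQ/Q = √((δw/w)² + (-2·δx/x)² + (3·δc/c)²) = √(0.00640 + 0.0564 + 0.0232) = 0.293
Q = 14.5, so δQ = 0.293 × 14.5 = 4.26.

14.5 ± 4.26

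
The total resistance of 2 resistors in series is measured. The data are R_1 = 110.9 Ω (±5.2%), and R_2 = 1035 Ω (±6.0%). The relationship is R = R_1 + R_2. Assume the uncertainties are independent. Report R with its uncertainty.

Sums and differences: (δR)² = Σ (cᵢ δxᵢ)².
  (δR_1)² = 33.3;  (δR_2)² = 3860
δR = √(3890) = 62.4 Ω
R = 1146 Ω.

1146 ± 62.4 Ω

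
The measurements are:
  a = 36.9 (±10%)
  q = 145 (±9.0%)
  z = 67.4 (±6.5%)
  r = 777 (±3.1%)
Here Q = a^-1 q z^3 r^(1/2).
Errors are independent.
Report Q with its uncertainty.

Each factor contributes (exponent × relative error)² to (δQ/Q)²:
  (-1·δa/a)² = (-1×0.100)² = 0.0100;  (1·δq/q)² = (1×0.0900)² = 0.00810;  (3·δz/z)² = (3×0.0650)² = 0.0380;  (½·δr/r)² = (0.5×0.0310)² = 0.000240
δQ/Q = √(0.0564) = 0.237
Q = 3.35e+07, so δQ = 0.237 × 3.35e+07 = 7.96e+06.

(3.35 ± 0.796) × 10^7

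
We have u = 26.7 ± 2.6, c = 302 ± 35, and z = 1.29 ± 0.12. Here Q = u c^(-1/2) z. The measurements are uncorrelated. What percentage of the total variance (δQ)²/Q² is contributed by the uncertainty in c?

(δQ/Q)² = (1·δu/u)² + (−½·δc/c)² + (1·δz/z)²
  u term: (1×0.0974)² = 0.00948
  c term: (-0.5×0.116)² = 0.00336
  z term: (1×0.0930)² = 0.00865
Total = 0.0215. Share from c = 0.00336/0.0215 = 0.156.

15.6%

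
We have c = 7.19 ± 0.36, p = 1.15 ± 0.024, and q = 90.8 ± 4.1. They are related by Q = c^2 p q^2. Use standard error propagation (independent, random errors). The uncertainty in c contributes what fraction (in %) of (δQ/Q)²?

(δQ/Q)² = (2·δc/c)² + (1·δp/p)² + (2·δq/q)²
  c term: (2×0.0501)² = 0.0100
  p term: (1×0.0209)² = 0.000436
  q term: (2×0.0452)² = 0.00816
Total = 0.0186. Share from c = 0.0100/0.0186 = 0.539.

53.9%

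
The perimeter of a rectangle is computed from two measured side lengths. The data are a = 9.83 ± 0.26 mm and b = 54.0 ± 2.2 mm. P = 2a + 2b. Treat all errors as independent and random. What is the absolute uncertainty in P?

Sums and differences: (δP)² = Σ (cᵢ δxᵢ)².
  (2·δa)² = 0.270;  (2·δb)² = 19.4
δP = √(19.6) = 4.43 mm

4.43 mm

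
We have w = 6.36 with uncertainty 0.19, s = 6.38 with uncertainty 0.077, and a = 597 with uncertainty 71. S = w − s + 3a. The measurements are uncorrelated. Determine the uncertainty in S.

213

For a sum/difference, combine absolute errors in quadrature:
  (δw)² = 0.0361;  (δs)² = 0.00593;  (3·δa)² = 45400
δS = √(45400) = 213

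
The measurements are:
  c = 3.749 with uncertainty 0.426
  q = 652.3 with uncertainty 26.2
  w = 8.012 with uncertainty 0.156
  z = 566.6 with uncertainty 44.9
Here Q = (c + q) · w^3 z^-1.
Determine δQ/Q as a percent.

10.6%

Let u = c + q = 656.0. δu = √(δc² + δq²) = √(0.181 + 686) = 26.2, so δu/u = 0.0399.
Q is then a monomial in u, w, z:
δQ/Q = √((δu/u)² + (3·δw/w)² + (-1·δz/z)²) = √(0.00160 + 0.00341 + 0.00628) = 0.106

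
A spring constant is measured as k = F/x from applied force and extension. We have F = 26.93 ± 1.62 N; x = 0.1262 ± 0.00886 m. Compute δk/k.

0.0925

Each factor contributes (exponent × relative error)² to (δk/k)²:
  (1·δF/F)² = (1×0.0602)² = 0.00362;  (-1·δx/x)² = (-1×0.0702)² = 0.00493
δk/k = √(0.00855) = 0.0925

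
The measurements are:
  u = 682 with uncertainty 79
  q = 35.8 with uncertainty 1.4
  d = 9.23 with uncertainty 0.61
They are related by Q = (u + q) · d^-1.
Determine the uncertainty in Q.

Let w = u + q = 718. δw = √(δu² + δq²) = √(6240 + 1.96) = 79.0, so δw/w = 0.110.
Q is then a monomial in w, d:
δQ/Q = √((δw/w)² + (-1·δd/d)²) = √(0.0121 + 0.00437) = 0.128
Q = 77.8, so δQ = 0.128 × 77.8 = 9.98.

9.98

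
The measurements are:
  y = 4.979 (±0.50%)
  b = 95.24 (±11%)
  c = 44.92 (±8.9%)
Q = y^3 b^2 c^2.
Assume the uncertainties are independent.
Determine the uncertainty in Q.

6.4e+08

Q is a product of powers, so relative uncertainties combine in quadrature:
  (3·δy/y)² = (3×0.00500)² = 0.000225;  (2·δb/b)² = (2×0.110)² = 0.0484;  (2·δc/c)² = (2×0.0890)² = 0.0317
δQ/Q = √(0.0803) = 0.283
Q = 2.259e+09, so δQ = 0.283 × 2.259e+09 = 6.4e+08.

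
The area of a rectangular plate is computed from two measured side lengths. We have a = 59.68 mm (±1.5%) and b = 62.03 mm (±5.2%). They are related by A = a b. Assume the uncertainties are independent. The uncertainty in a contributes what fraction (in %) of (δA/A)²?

7.68%

(δA/A)² = (1·δa/a)² + (1·δb/b)²
  a term: (1×0.0150)² = 0.000225
  b term: (1×0.0520)² = 0.00270
Total = 0.00293. Share from a = 0.000225/0.00293 = 0.0768.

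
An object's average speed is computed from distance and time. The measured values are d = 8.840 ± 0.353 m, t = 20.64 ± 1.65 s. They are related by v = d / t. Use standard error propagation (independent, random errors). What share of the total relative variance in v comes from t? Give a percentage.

80.0%

(δv/v)² = (1·δd/d)² + (-1·δt/t)²
  d term: (1×0.0399)² = 0.00159
  t term: (-1×0.0799)² = 0.00639
Total = 0.00799. Share from t = 0.00639/0.00799 = 0.800.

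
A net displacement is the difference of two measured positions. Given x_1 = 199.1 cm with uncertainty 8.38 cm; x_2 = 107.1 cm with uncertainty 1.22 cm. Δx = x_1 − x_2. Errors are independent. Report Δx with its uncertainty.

Absolute uncertainties add in quadrature for a linear combination:
  (δx_1)² = 70.2;  (δx_2)² = 1.49
δΔx = √(71.7) = 8.47 cm
Δx = 92.00 cm.

92.00 ± 8.47 cm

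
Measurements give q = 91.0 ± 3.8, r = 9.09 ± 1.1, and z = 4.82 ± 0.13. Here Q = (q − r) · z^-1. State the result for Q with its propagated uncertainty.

17.0 ± 0.940

Let u = q − r = 81.9. δu = √(δq² + δr²) = √(14.4 + 1.21) = 3.96, so δu/u = 0.0483.
Q is then a monomial in u, z:
δQ/Q = √((δu/u)² + (-1·δz/z)²) = √(0.00233 + 0.000727) = 0.0553
Q = 17.0, so δQ = 0.0553 × 17.0 = 0.940.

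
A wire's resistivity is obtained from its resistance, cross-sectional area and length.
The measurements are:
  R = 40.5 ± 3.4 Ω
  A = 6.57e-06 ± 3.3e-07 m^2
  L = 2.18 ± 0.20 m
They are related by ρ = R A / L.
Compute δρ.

1.64e-05 Ω·m

Relative error in a monomial: (δρ/ρ)² = Σ (nᵢ · δxᵢ/xᵢ)².
  (1·δR/R)² = (1×0.0840)² = 0.00705;  (1·δA/A)² = (1×0.0502)² = 0.00252;  (-1·δL/L)² = (-1×0.0917)² = 0.00842
δρ/ρ = √(0.0180) = 0.134
ρ = 0.000122 Ω·m, so δρ = 0.134 × 0.000122 = 1.64e-05 Ω·m.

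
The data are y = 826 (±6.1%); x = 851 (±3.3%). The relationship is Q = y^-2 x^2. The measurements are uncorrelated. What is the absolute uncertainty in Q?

0.147

Since Q is a product/quotient, work with relative uncertainties:
  (-2·δy/y)² = (-2×0.0610)² = 0.0149;  (2·δx/x)² = (2×0.0330)² = 0.00436
δQ/Q = √(0.0192) = 0.139
Q = 1.06, so δQ = 0.139 × 1.06 = 0.147.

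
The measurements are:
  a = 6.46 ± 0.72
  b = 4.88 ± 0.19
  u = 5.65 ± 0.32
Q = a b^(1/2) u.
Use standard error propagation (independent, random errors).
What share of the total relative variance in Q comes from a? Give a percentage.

(δQ/Q)² = (1·δa/a)² + (½·δb/b)² + (1·δu/u)²
  a term: (1×0.111)² = 0.0124
  b term: (0.5×0.0389)² = 0.000379
  u term: (1×0.0566)² = 0.00321
Total = 0.0160. Share from a = 0.0124/0.0160 = 0.776.

77.6%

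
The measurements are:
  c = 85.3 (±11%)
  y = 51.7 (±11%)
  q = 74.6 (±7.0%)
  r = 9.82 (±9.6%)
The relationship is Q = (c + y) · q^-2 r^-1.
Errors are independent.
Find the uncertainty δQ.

Let u = c + y = 137. δu = √(δc² + δy²) = √(88.0 + 32.3) = 11.0, so δu/u = 0.0801.
Q is then a monomial in u, q, r:
δQ/Q = √((δu/u)² + (-2·δq/q)² + (-1·δr/r)²) = √(0.00641 + 0.0196 + 0.00922) = 0.188
Q = 0.00251, so δQ = 0.188 × 0.00251 = 0.000471.

0.000471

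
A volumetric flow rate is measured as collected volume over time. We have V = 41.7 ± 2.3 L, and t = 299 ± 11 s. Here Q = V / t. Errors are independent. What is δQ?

0.00925 L/s

Each factor contributes (exponent × relative error)² to (δQ/Q)²:
  (1·δV/V)² = (1×0.0552)² = 0.00304;  (-1·δt/t)² = (-1×0.0368)² = 0.00135
δQ/Q = √(0.00440) = 0.0663
Q = 0.139 L/s, so δQ = 0.0663 × 0.139 = 0.00925 L/s.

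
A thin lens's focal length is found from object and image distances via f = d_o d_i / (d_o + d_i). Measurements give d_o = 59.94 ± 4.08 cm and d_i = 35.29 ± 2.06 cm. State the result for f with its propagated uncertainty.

22.21 ± 0.990 cm

∂f/∂d_o = (d_i/(d_o+d_i))² = 0.137;  ∂f/∂d_i = (d_o/(d_o+d_i))² = 0.396
δf = √((∂f/∂d_o · δd_o)² + (∂f/∂d_i · δd_i)²) = √(0.314 + 0.666) = 0.990 cm
f = 22.21 cm.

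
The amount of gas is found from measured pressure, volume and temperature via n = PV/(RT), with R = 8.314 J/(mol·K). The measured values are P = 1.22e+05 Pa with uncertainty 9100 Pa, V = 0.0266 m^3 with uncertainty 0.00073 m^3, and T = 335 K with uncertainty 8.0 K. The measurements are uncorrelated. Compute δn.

Each factor contributes (exponent × relative error)² to (δn/n)²:
  (1·δP/P)² = (1×0.0746)² = 0.00556;  (1·δV/V)² = (1×0.0274)² = 0.000753;  (-1·δT/T)² = (-1×0.0239)² = 0.000570
δn/n = √(0.00689) = 0.0830
n = 1.17 mol, so δn = 0.0830 × 1.17 = 0.0967 mol.

0.0967 mol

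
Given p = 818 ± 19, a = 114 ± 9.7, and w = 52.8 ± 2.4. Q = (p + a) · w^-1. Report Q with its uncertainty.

Let u = p + a = 932. δu = √(δp² + δa²) = √(361 + 94.1) = 21.3, so δu/u = 0.0229.
Q is then a monomial in u, w:
δQ/Q = √((δu/u)² + (-1·δw/w)²) = √(0.000524 + 0.00207) = 0.0509
Q = 17.7, so δQ = 0.0509 × 17.7 = 0.898.

17.7 ± 0.898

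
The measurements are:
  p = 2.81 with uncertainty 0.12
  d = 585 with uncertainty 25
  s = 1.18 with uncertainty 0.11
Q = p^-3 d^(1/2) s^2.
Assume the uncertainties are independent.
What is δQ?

0.345

Relative error in a monomial: (δQ/Q)² = Σ (nᵢ · δxᵢ/xᵢ)².
  (-3·δp/p)² = (-3×0.0427)² = 0.0164;  (½·δd/d)² = (0.5×0.0427)² = 0.000457;  (2·δs/s)² = (2×0.0932)² = 0.0348
δQ/Q = √(0.0516) = 0.227
Q = 1.52, so δQ = 0.227 × 1.52 = 0.345.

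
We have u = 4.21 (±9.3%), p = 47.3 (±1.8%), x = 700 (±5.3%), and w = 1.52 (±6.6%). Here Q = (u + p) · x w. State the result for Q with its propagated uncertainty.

54800 ± 4750

Let h = u + p = 51.5. δh = √(δu² + δp²) = √(0.153 + 0.725) = 0.937, so δh/h = 0.0182.
Q is then a monomial in h, x, w:
δQ/Q = √((δh/h)² + (1·δx/x)² + (1·δw/w)²) = √(0.000331 + 0.00281 + 0.00436) = 0.0866
Q = 54800, so δQ = 0.0866 × 54800 = 4750.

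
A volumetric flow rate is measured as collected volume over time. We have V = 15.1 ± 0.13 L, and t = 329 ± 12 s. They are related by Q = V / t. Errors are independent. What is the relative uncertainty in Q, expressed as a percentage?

Each factor contributes (exponent × relative error)² to (δQ/Q)²:
  (1·δV/V)² = (1×0.00861)² = 7.41e-05;  (-1·δt/t)² = (-1×0.0365)² = 0.00133
δQ/Q = √(0.00140) = 0.0375

3.75%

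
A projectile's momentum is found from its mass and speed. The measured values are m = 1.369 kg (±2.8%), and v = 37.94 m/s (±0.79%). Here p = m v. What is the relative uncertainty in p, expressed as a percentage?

2.91%

Since p is a product/quotient, work with relative uncertainties:
  (1·δm/m)² = (1×0.0280)² = 0.000784;  (1·δv/v)² = (1×0.00790)² = 6.24e-05
δp/p = √(0.000846) = 0.0291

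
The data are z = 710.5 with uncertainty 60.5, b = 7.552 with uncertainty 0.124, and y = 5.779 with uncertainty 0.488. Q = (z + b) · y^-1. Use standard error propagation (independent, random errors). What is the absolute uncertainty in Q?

Let u = z + b = 718.1. δu = √(δz² + δb²) = √(3660 + 0.0154) = 60.5, so δu/u = 0.0843.
Q is then a monomial in u, y:
δQ/Q = √((δu/u)² + (-1·δy/y)²) = √(0.00710 + 0.00713) = 0.119
Q = 124.3, so δQ = 0.119 × 124.3 = 14.8.

14.8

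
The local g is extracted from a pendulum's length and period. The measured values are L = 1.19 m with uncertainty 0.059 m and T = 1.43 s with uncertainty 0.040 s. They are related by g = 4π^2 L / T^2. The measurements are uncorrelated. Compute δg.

1.72 m/s^2

Relative error in a monomial: (δg/g)² = Σ (nᵢ · δxᵢ/xᵢ)².
  (1·δL/L)² = (1×0.0496)² = 0.00246;  (-2·δT/T)² = (-2×0.0280)² = 0.00313
δg/g = √(0.00559) = 0.0748
g = 23.0 m/s^2, so δg = 0.0748 × 23.0 = 1.72 m/s^2.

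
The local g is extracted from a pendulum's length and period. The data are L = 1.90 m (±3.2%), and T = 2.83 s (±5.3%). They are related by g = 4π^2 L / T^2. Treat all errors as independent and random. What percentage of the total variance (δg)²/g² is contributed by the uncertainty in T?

91.6%

(δg/g)² = (1·δL/L)² + (-2·δT/T)²
  L term: (1×0.0320)² = 0.00102
  T term: (-2×0.0530)² = 0.0112
Total = 0.0123. Share from T = 0.0112/0.0123 = 0.916.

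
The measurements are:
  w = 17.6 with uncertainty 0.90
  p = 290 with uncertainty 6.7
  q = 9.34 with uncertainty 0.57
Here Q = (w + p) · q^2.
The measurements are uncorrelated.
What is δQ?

3330

Let u = w + p = 308. δu = √(δw² + δp²) = √(0.810 + 44.9) = 6.76, so δu/u = 0.0220.
Q is then a monomial in u, q:
δQ/Q = √((δu/u)² + (2·δq/q)²) = √(0.000483 + 0.0149) = 0.124
Q = 26800, so δQ = 0.124 × 26800 = 3330.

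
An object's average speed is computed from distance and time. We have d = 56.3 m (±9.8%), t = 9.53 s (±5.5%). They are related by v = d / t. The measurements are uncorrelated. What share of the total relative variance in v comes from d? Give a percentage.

(δv/v)² = (1·δd/d)² + (-1·δt/t)²
  d term: (1×0.0980)² = 0.00960
  t term: (-1×0.0550)² = 0.00303
Total = 0.0126. Share from d = 0.00960/0.0126 = 0.760.

76.0%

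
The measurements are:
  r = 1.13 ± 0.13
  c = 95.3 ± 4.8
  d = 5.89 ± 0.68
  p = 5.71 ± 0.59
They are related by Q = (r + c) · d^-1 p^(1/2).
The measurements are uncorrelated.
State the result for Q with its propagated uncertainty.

Let u = r + c = 96.4. δu = √(δr² + δc²) = √(0.0169 + 23.0) = 4.80, so δu/u = 0.0498.
Q is then a monomial in u, d, p:
δQ/Q = √((δu/u)² + (-1·δd/d)² + (½·δp/p)²) = √(0.00248 + 0.0133 + 0.00267) = 0.136
Q = 39.1, so δQ = 0.136 × 39.1 = 5.32.

39.1 ± 5.32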